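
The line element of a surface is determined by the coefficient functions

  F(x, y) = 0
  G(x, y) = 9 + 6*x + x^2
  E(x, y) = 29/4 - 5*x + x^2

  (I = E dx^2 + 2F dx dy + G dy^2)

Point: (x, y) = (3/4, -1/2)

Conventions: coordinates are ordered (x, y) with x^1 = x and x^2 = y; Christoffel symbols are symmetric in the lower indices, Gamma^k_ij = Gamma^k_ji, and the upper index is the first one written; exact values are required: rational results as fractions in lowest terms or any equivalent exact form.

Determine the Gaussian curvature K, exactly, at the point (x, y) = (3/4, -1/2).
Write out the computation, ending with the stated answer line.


E = 65/16, F = 0, G = 225/16, EG - F^2 = 14625/256 at the point
E_x = -7/2, E_y = 0, F_x = 0, F_y = 0, G_x = 15/2, G_y = 0
E_yy = 0, F_xy = 0, G_xx = 2
Using the Brioschi determinant formula for K from the metric derivatives:
M1 = [[-E_yy/2 + F_xy - G_xx/2, E_x/2, F_x - E_y/2], [F_y - G_x/2, E, F], [G_y/2, F, G]] = [[-1, -7/4, 0], [-15/4, 65/16, 0], [0, 0, 225/16]]; det M1 = -19125/128
M2 = [[0, E_y/2, G_x/2], [E_y/2, E, F], [G_x/2, F, G]] = [[0, 0, 15/4], [0, 65/16, 0], [15/4, 0, 225/16]]; det M2 = -14625/256
det M1 - det M2 = -23625/256; K = -23625/256 / (14625/256)^2 = -1792/63375

Answer: K = -1792/63375


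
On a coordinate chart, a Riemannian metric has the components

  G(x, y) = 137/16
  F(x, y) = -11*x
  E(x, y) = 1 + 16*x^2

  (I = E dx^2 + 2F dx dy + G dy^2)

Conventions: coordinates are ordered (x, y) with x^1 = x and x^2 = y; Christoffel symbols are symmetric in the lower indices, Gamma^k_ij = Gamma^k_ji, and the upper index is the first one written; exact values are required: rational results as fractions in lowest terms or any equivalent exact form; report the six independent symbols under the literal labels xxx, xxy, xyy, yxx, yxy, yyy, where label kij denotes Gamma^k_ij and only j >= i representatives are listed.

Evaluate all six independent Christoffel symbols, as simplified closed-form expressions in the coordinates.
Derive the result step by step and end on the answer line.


E = 1 + 16*x^2; F = -11*x; G = 137/16
Gamma^k_ij = (1/2) g^{kl} (d_i g_jl + d_j g_il - d_l g_ij), with g^inv = (1/(EG-F^2)) [[G, -F], [-F, E]]
first partials: E_x = 32*x, E_y = 0, F_x = -11, F_y = 0, G_x = 0, G_y = 0
D = EG - F^2 = 137/16 + 16*x^2
expanded: Gamma^x_xx = (G E_x - 2F F_x + F E_y)/(2D), Gamma^x_xy = (G E_y - F G_x)/(2D), Gamma^x_yy = (2G F_y - G G_x - F G_y)/(2D), Gamma^y_xx = (2E F_x - E E_y - F E_x)/(2D), Gamma^y_xy = (E G_x - F E_y)/(2D), Gamma^y_yy = (E G_y - 2F F_y + F G_x)/(2D); substitute and cancel common factors

Answer: Gamma_xxx = 256*x/(256*x^2 + 137), Gamma_xxy = 0, Gamma_xyy = 0, Gamma_yxx = -176/(256*x^2 + 137), Gamma_yxy = 0, Gamma_yyy = 0


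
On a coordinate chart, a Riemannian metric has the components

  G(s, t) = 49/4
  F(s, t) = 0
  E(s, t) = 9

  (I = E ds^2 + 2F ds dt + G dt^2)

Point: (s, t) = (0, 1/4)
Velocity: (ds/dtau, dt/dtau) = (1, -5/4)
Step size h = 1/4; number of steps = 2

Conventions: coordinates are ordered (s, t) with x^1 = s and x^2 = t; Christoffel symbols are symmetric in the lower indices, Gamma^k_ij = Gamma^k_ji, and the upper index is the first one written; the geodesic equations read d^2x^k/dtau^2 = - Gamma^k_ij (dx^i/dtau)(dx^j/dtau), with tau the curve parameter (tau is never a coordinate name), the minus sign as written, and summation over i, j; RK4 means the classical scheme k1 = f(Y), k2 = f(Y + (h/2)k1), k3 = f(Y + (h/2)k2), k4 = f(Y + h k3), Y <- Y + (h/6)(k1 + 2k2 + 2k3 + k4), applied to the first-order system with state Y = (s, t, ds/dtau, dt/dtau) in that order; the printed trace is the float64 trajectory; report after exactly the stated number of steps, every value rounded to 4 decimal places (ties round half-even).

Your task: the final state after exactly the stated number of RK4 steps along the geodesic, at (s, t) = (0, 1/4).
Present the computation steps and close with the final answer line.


f(Y) = (ds/dtau, dt/dtau, -Gamma^s_ij Y'^i Y'^j, -Gamma^t_ij Y'^i Y'^j) with the Gammas evaluated at the stage position; h = 0.250000; intermediate values shown to 6 dp
step 0: s = 0.0000, t = 0.2500, ds/dtau = 1.0000, dt/dtau = -1.2500
step 1:
  k1: at (s, t) = (0.000000, 0.250000), (ds/dtau, dt/dtau) = (1.000000, -1.250000); Gamma_sss = 0.000000, Gamma_sst = 0.000000, Gamma_stt = 0.000000, Gamma_tss = 0.000000, Gamma_tst = 0.000000, Gamma_ttt = 0.000000; k1 = (1.000000, -1.250000, 0.000000, 0.000000)
  k2: at (s, t) = (0.125000, 0.093750), (ds/dtau, dt/dtau) = (1.000000, -1.250000); Gamma_sss = 0.000000, Gamma_sst = 0.000000, Gamma_stt = 0.000000, Gamma_tss = 0.000000, Gamma_tst = 0.000000, Gamma_ttt = 0.000000; k2 = (1.000000, -1.250000, 0.000000, 0.000000)
  k3: at (s, t) = (0.125000, 0.093750), (ds/dtau, dt/dtau) = (1.000000, -1.250000); Gamma_sss = 0.000000, Gamma_sst = 0.000000, Gamma_stt = 0.000000, Gamma_tss = 0.000000, Gamma_tst = 0.000000, Gamma_ttt = 0.000000; k3 = (1.000000, -1.250000, 0.000000, 0.000000)
  k4: at (s, t) = (0.250000, -0.062500), (ds/dtau, dt/dtau) = (1.000000, -1.250000); Gamma_sss = 0.000000, Gamma_sst = 0.000000, Gamma_stt = 0.000000, Gamma_tss = 0.000000, Gamma_tst = 0.000000, Gamma_ttt = 0.000000; k4 = (1.000000, -1.250000, 0.000000, 0.000000)
  Y <- Y + (h/6)(k1 + 2k2 + 2k3 + k4): s = 0.2500, t = -0.0625, ds/dtau = 1.0000, dt/dtau = -1.2500
step 2:
  k1: at (s, t) = (0.250000, -0.062500), (ds/dtau, dt/dtau) = (1.000000, -1.250000); Gamma_sss = 0.000000, Gamma_sst = 0.000000, Gamma_stt = 0.000000, Gamma_tss = 0.000000, Gamma_tst = 0.000000, Gamma_ttt = 0.000000; k1 = (1.000000, -1.250000, 0.000000, 0.000000)
  k2: at (s, t) = (0.375000, -0.218750), (ds/dtau, dt/dtau) = (1.000000, -1.250000); Gamma_sss = 0.000000, Gamma_sst = 0.000000, Gamma_stt = 0.000000, Gamma_tss = 0.000000, Gamma_tst = 0.000000, Gamma_ttt = 0.000000; k2 = (1.000000, -1.250000, 0.000000, 0.000000)
  k3: at (s, t) = (0.375000, -0.218750), (ds/dtau, dt/dtau) = (1.000000, -1.250000); Gamma_sss = 0.000000, Gamma_sst = 0.000000, Gamma_stt = 0.000000, Gamma_tss = 0.000000, Gamma_tst = 0.000000, Gamma_ttt = 0.000000; k3 = (1.000000, -1.250000, 0.000000, 0.000000)
  k4: at (s, t) = (0.500000, -0.375000), (ds/dtau, dt/dtau) = (1.000000, -1.250000); Gamma_sss = 0.000000, Gamma_sst = 0.000000, Gamma_stt = 0.000000, Gamma_tss = 0.000000, Gamma_tst = 0.000000, Gamma_ttt = 0.000000; k4 = (1.000000, -1.250000, 0.000000, 0.000000)
  Y <- Y + (h/6)(k1 + 2k2 + 2k3 + k4): s = 0.5000, t = -0.3750, ds/dtau = 1.0000, dt/dtau = -1.2500

Answer: s = 0.5000, t = -0.3750, ds/dtau = 1.0000, dt/dtau = -1.2500


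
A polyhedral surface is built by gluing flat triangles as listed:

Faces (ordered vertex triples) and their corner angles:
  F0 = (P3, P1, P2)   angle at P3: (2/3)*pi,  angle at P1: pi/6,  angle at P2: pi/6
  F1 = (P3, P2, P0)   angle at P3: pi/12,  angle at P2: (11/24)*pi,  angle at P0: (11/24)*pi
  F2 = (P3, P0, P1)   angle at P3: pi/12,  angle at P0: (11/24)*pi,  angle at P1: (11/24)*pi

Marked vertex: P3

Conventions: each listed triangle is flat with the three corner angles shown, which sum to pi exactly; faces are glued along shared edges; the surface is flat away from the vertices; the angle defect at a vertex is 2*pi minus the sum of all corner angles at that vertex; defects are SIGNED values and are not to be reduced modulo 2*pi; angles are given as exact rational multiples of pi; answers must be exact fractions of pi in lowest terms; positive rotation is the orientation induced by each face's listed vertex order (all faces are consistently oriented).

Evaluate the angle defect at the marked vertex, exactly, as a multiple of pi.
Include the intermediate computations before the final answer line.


Sum of corner angles at P3: (5/6)*pi
defect = 2*pi - (5/6)*pi

Answer: defect(P3) = (7/6)*pi


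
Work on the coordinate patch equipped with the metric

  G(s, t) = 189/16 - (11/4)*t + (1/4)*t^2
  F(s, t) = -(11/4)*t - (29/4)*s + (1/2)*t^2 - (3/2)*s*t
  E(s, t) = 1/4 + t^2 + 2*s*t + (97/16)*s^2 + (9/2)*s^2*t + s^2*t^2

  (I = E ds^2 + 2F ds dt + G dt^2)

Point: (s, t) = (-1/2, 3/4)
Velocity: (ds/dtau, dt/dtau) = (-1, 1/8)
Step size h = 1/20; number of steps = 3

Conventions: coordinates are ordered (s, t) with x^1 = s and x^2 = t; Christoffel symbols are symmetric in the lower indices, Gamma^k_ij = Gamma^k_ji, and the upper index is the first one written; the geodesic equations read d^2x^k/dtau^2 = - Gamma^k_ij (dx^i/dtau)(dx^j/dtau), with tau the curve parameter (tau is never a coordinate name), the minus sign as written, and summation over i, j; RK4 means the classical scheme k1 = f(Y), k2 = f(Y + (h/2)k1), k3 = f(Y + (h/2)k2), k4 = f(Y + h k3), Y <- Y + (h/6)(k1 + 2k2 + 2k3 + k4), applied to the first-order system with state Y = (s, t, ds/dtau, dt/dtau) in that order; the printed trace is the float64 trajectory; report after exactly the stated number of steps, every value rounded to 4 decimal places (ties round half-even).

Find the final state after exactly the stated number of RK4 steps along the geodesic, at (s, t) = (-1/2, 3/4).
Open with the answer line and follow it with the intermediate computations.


Answer: s = -0.6388, t = 0.7754, ds/dtau = -0.8594, dt/dtau = 0.2081

f(Y) = (ds/dtau, dt/dtau, -Gamma^s_ij Y'^i Y'^j, -Gamma^t_ij Y'^i Y'^j) with the Gammas evaluated at the stage position; h = 0.050000; intermediate values shown to 6 dp
step 0: s = -0.5000, t = 0.7500, ds/dtau = -1.0000, dt/dtau = 0.1250
step 1:
  k1: at (s, t) = (-0.500000, 0.750000), (ds/dtau, dt/dtau) = (-1.000000, 0.125000); Gamma_sss = -0.996005, Gamma_sst = 0.505793, Gamma_stt = -0.486117, Gamma_tss = -0.705553, Gamma_tst = -0.123052, Gamma_ttt = -0.001798; k1 = (-1.000000, 0.125000, 1.130049, 0.674818)
  k2: at (s, t) = (-0.525000, 0.753125), (ds/dtau, dt/dtau) = (-0.971749, 0.141870); Gamma_sss = -0.959755, Gamma_sst = 0.503365, Gamma_stt = -0.427040, Gamma_tss = -0.701070, Gamma_tst = -0.133025, Gamma_ttt = -0.007220; k2 = (-0.971749, 0.141870, 1.053678, 0.625485)
  k3: at (s, t) = (-0.524294, 0.753547), (ds/dtau, dt/dtau) = (-0.973658, 0.140637); Gamma_sss = -0.960647, Gamma_sst = 0.503413, Gamma_stt = -0.428148, Gamma_tss = -0.701495, Gamma_tst = -0.132723, Gamma_ttt = -0.007196; k3 = (-0.973658, 0.140637, 1.057038, 0.628819)
  k4: at (s, t) = (-0.548683, 0.757032), (ds/dtau, dt/dtau) = (-0.947148, 0.156441); Gamma_sss = -0.925801, Gamma_sst = 0.502007, Gamma_stt = -0.375510, Gamma_tss = -0.698975, Gamma_tst = -0.142647, Gamma_ttt = -0.013386; k4 = (-0.947148, 0.156441, 0.988484, 0.585098)
  Y <- Y + (h/6)(k1 + 2k2 + 2k3 + k4): s = -0.5486, t = 0.7571, ds/dtau = -0.9472, dt/dtau = 0.1564
step 2:
  k1: at (s, t) = (-0.548650, 0.757054), (ds/dtau, dt/dtau) = (-0.947167, 0.156404); Gamma_sss = -0.925841, Gamma_sst = 0.502007, Gamma_stt = -0.375555, Gamma_tss = -0.698994, Gamma_tst = -0.142633, Gamma_ttt = -0.013384; k1 = (-0.947167, 0.156404, 0.988519, 0.585153)
  k2: at (s, t) = (-0.572329, 0.760964), (ds/dtau, dt/dtau) = (-0.922454, 0.171033); Gamma_sss = -0.892474, Gamma_sst = 0.501425, Gamma_stt = -0.328744, Gamma_tss = -0.698389, Gamma_tst = -0.152469, Gamma_ttt = -0.020140; k2 = (-0.922454, 0.171033, 0.927262, 0.546753)
  k3: at (s, t) = (-0.571711, 0.761330), (ds/dtau, dt/dtau) = (-0.923985, 0.170073); Gamma_sss = -0.893231, Gamma_sst = 0.501414, Gamma_stt = -0.329549, Gamma_tss = -0.698678, Gamma_tst = -0.152195, Gamma_ttt = -0.020075; k3 = (-0.923985, 0.170073, 0.929717, 0.549243)
  k4: at (s, t) = (-0.594849, 0.765557), (ds/dtau, dt/dtau) = (-0.900681, 0.183867); Gamma_sss = -0.861068, Gamma_sst = 0.501447, Gamma_stt = -0.287549, Gamma_tss = -0.699722, Gamma_tst = -0.162005, Gamma_ttt = -0.027218; k4 = (-0.900681, 0.183867, 0.874327, 0.514895)
  Y <- Y + (h/6)(k1 + 2k2 + 2k3 + k4): s = -0.5948, t = 0.7656, ds/dtau = -0.9007, dt/dtau = 0.1838
step 3:
  k1: at (s, t) = (-0.594822, 0.765574), (ds/dtau, dt/dtau) = (-0.900694, 0.183838); Gamma_sss = -0.861100, Gamma_sst = 0.501446, Gamma_stt = -0.287580, Gamma_tss = -0.699734, Gamma_tst = -0.161993, Gamma_ttt = -0.027215; k1 = (-0.900694, 0.183838, 0.874346, 0.514932)
  k2: at (s, t) = (-0.617340, 0.770170), (ds/dtau, dt/dtau) = (-0.878835, 0.196711); Gamma_sss = -0.830198, Gamma_sst = 0.501963, Gamma_stt = -0.249960, Gamma_tss = -0.702380, Gamma_tst = -0.171736, Gamma_ttt = -0.034616; k2 = (-0.878835, 0.196711, 0.824432, 0.484445)
  k3: at (s, t) = (-0.616793, 0.770492), (ds/dtau, dt/dtau) = (-0.880083, 0.195949); Gamma_sss = -0.830851, Gamma_sst = 0.501920, Gamma_stt = -0.250558, Gamma_tss = -0.702570, Gamma_tst = -0.171483, Gamma_ttt = -0.034531; k3 = (-0.880083, 0.195949, 0.826266, 0.486353)
  k4: at (s, t) = (-0.638827, 0.775372), (ds/dtau, dt/dtau) = (-0.859380, 0.208156); Gamma_sss = -0.800993, Gamma_sst = 0.502798, Gamma_stt = -0.216605, Gamma_tss = -0.706624, Gamma_tst = -0.181203, Gamma_ttt = -0.042090; k4 = (-0.859380, 0.208156, 0.780832, 0.458861)
  Y <- Y + (h/6)(k1 + 2k2 + 2k3 + k4): s = -0.6388, t = 0.7754, ds/dtau = -0.8594, dt/dtau = 0.2081


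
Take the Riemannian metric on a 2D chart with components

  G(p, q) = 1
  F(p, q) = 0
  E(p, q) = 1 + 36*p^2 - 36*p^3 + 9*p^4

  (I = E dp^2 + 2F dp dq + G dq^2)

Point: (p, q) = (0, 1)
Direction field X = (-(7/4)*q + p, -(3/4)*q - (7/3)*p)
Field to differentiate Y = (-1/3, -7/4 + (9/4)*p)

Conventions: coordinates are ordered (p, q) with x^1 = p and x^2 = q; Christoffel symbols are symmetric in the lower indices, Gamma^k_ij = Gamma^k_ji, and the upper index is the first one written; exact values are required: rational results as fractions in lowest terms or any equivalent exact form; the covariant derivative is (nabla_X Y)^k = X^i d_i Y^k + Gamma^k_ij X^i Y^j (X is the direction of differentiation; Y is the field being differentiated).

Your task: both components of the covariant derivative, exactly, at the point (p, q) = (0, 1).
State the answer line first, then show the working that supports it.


Answer: (nabla_X Y)^p = 0, (nabla_X Y)^q = -63/16

E = 1, F = 0, G = 1 at the point
E_p = 0, E_q = 0, F_p = 0, F_q = 0, G_p = 0, G_q = 0
EG - F^2 = 1;  g^inv = (1) * [[1, 0], [0, 1]]
first-kind symbols [ij,l] = (1/2)(d_i g_jl + d_j g_il - d_l g_ij): [pp,p] = E_p/2 = 0, [pp,q] = F_p - E_q/2 = 0, [pq,p] = E_q/2 = 0, [pq,q] = G_p/2 = 0, [qq,p] = F_q - G_p/2 = 0, [qq,q] = G_q/2 = 0
Gamma^p_ij = (G*[ij,p] - F*[ij,q])/(EG - F^2), Gamma^q_ij = (E*[ij,q] - F*[ij,p])/(EG - F^2)
Gamma_ppp = 0, Gamma_ppq = 0, Gamma_pqq = 0, Gamma_qpp = 0, Gamma_qpq = 0, Gamma_qqq = 0
X = (-7/4, -3/4), Y = (-1/3, -7/4) at the point


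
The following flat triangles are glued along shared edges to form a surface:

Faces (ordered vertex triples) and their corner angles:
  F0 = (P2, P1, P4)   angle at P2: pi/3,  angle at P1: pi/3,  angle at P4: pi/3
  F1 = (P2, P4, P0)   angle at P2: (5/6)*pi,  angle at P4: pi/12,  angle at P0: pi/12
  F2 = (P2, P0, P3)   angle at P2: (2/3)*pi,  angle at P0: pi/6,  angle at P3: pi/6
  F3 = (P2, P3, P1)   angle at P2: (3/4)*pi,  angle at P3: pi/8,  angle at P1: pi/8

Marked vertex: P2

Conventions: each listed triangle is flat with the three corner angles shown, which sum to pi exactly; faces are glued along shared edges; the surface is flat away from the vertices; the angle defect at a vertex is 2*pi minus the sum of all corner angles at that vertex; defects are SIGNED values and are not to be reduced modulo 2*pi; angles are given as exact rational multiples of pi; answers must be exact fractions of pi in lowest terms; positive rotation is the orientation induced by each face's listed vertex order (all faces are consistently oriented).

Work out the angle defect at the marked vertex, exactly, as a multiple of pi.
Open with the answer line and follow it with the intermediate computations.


Answer: defect(P2) = (-7/12)*pi

Sum of corner angles at P2: (31/12)*pi
defect = 2*pi - (31/12)*pi


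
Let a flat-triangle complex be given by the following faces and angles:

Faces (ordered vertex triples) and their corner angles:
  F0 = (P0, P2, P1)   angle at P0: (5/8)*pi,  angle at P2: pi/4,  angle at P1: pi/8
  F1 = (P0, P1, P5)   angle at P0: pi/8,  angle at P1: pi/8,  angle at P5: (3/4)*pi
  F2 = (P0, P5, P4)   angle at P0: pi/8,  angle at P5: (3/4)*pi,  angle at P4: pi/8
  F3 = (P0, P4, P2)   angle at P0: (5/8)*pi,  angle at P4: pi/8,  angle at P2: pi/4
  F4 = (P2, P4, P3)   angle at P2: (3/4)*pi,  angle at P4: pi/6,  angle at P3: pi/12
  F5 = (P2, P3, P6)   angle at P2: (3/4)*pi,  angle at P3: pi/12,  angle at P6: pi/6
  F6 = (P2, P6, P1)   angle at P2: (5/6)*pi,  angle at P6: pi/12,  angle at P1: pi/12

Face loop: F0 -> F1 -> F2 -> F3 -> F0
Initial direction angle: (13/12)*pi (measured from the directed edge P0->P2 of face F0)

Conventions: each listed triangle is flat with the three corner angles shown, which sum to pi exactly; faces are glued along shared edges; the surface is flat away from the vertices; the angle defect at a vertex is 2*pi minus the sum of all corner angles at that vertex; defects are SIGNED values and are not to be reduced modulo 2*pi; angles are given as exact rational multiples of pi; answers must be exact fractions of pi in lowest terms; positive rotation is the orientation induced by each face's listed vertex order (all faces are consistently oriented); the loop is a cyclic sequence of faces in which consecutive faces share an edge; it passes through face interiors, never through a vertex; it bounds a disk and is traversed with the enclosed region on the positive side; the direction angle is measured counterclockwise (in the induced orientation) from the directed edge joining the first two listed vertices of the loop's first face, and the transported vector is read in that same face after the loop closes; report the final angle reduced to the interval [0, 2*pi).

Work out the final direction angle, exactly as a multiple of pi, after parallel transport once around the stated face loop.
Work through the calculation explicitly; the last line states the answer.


enclosed vertex P0: corner angles sum to (3/2)*pi, defect = 2*pi - (3/2)*pi = pi/2
by Gauss-Bonnet the loop rotates the vector by the enclosed defect sum (positive orientation, mod 2*pi)
final angle = (13/12)*pi + pi/2 = (19/12)*pi (mod 2*pi)

Answer: final direction angle = (19/12)*pi


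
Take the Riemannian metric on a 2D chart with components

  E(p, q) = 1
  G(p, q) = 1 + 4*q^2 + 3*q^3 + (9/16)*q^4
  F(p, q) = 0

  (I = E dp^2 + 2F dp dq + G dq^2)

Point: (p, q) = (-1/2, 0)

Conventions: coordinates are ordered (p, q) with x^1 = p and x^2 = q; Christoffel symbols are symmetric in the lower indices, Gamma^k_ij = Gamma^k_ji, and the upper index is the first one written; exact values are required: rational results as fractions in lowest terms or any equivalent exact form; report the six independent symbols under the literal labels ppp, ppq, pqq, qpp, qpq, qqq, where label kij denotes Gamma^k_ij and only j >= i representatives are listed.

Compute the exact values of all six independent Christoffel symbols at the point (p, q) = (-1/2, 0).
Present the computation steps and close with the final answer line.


E = 1, F = 0, G = 1 at the point
E_p = 0, E_q = 0, F_p = 0, F_q = 0, G_p = 0, G_q = 0
EG - F^2 = 1;  g^inv = (1) * [[1, 0], [0, 1]]
first-kind symbols [ij,l] = (1/2)(d_i g_jl + d_j g_il - d_l g_ij): [pp,p] = E_p/2 = 0, [pp,q] = F_p - E_q/2 = 0, [pq,p] = E_q/2 = 0, [pq,q] = G_p/2 = 0, [qq,p] = F_q - G_p/2 = 0, [qq,q] = G_q/2 = 0
Gamma^p_ij = (G*[ij,p] - F*[ij,q])/(EG - F^2), Gamma^q_ij = (E*[ij,q] - F*[ij,p])/(EG - F^2)

Answer: Gamma_ppp = 0, Gamma_ppq = 0, Gamma_pqq = 0, Gamma_qpp = 0, Gamma_qpq = 0, Gamma_qqq = 0


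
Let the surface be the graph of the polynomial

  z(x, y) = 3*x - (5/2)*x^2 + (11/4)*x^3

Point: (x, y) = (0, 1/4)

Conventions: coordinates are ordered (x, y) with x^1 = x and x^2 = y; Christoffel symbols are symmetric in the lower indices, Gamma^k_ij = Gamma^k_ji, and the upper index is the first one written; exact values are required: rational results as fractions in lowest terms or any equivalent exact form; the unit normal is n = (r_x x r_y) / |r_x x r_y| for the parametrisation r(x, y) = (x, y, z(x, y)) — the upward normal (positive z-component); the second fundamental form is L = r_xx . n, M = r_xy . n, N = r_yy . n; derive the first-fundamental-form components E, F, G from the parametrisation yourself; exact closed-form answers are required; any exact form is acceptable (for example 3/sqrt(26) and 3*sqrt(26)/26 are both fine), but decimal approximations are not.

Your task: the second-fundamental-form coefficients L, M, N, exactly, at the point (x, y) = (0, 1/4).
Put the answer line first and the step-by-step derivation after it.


Answer: L = -sqrt(10)/2, M = 0, N = 0

z_x = 3, z_y = 0, z_xx = -5, z_xy = 0, z_yy = 0
E = 10, F = 0, G = 1; answer radicand W^2 = 10
unnormalised second-form numerators: l = -5, m = 0, n = 0; L = l/sqrt(10), and similarly M = m/sqrt(W^2), N = n/sqrt(W^2)


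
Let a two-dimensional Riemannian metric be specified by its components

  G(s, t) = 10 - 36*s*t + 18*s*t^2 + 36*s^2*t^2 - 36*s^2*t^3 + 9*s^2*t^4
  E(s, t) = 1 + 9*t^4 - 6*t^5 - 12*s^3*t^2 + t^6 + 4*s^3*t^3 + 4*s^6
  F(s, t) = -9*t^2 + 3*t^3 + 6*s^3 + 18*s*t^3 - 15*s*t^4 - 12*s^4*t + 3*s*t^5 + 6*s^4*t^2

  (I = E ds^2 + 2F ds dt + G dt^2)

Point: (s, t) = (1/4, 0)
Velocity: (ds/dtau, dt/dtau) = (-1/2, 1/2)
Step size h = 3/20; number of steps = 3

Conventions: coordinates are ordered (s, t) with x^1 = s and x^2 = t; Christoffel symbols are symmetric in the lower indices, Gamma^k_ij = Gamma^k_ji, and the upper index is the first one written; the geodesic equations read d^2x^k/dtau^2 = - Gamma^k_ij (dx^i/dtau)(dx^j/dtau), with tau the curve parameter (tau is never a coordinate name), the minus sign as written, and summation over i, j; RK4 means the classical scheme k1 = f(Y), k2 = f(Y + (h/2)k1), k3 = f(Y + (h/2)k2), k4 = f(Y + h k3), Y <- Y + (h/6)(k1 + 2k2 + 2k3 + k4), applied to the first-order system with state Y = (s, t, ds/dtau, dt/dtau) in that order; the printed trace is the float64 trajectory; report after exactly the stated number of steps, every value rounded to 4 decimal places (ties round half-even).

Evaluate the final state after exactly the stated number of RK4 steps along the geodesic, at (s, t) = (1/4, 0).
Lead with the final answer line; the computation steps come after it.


Answer: s = 0.0251, t = 0.2245, ds/dtau = -0.4992, dt/dtau = 0.4787

f(Y) = (ds/dtau, dt/dtau, -Gamma^s_ij Y'^i Y'^j, -Gamma^t_ij Y'^i Y'^j) with the Gammas evaluated at the stage position; h = 0.150000; intermediate values shown to 6 dp
step 0: s = 0.2500, t = 0.0000, ds/dtau = -0.5000, dt/dtau = 0.5000
step 1:
  k1: at (s, t) = (0.250000, 0.000000), (ds/dtau, dt/dtau) = (-0.500000, 0.500000); Gamma_sss = 0.001172, Gamma_sst = 0.000000, Gamma_stt = -0.004687, Gamma_tss = 0.112489, Gamma_tst = 0.000000, Gamma_ttt = -0.449956; k1 = (-0.500000, 0.500000, 0.000879, 0.084367)
  k2: at (s, t) = (0.212500, 0.037500), (ds/dtau, dt/dtau) = (-0.499934, 0.506328); Gamma_sss = 0.000419, Gamma_sst = -0.000341, Gamma_stt = -0.001897, Gamma_tss = 0.082307, Gamma_tst = -0.067070, Gamma_ttt = -0.372803; k2 = (-0.499934, 0.506328, 0.000209, 0.041048)
  k3: at (s, t) = (0.212505, 0.037975), (ds/dtau, dt/dtau) = (-0.499984, 0.503079); Gamma_sss = 0.000416, Gamma_sst = -0.000343, Gamma_stt = -0.001883, Gamma_tss = 0.082324, Gamma_tst = -0.067913, Gamma_ttt = -0.372686; k3 = (-0.499984, 0.503079, 0.000200, 0.039578)
  k4: at (s, t) = (0.175002, 0.075462), (ds/dtau, dt/dtau) = (-0.499970, 0.505937); Gamma_sss = -0.000114, Gamma_sst = 0.000271, Gamma_stt = 0.000603, Gamma_tss = 0.056267, Gamma_tst = -0.133409, Gamma_ttt = -0.297257; k4 = (-0.499970, 0.505937, 0.000011, -0.005468)
  Y <- Y + (h/6)(k1 + 2k2 + 2k3 + k4): s = 0.1750, t = 0.0756, ds/dtau = -0.5000, dt/dtau = 0.5060
step 2:
  k1: at (s, t) = (0.175005, 0.075619), (ds/dtau, dt/dtau) = (-0.499957, 0.506004); Gamma_sss = -0.000116, Gamma_sst = 0.000274, Gamma_stt = 0.000610, Gamma_tss = 0.056271, Gamma_tst = -0.133681, Gamma_ttt = -0.297223; k1 = (-0.499957, 0.506004, 0.000012, -0.005602)
  k2: at (s, t) = (0.137508, 0.113569), (ds/dtau, dt/dtau) = (-0.499956, 0.505584); Gamma_sss = -0.000383, Gamma_sst = 0.002172, Gamma_stt = 0.002471, Gamma_tss = 0.034850, Gamma_tst = -0.197431, Gamma_ttt = -0.224655; k2 = (-0.499956, 0.505584, 0.000562, -0.051095)
  k3: at (s, t) = (0.137508, 0.113537), (ds/dtau, dt/dtau) = (-0.499915, 0.502172); Gamma_sss = -0.000383, Gamma_sst = 0.002170, Gamma_stt = 0.002470, Gamma_tss = 0.034850, Gamma_tst = -0.197378, Gamma_ttt = -0.224662; k3 = (-0.499915, 0.502172, 0.000562, -0.051156)
  k4: at (s, t) = (0.100018, 0.150944), (ds/dtau, dt/dtau) = (-0.499873, 0.498330); Gamma_sss = -0.000397, Gamma_sst = 0.005540, Gamma_stt = 0.003371, Gamma_tss = 0.018408, Gamma_tst = -0.256804, Gamma_ttt = -0.156271; k4 = (-0.499873, 0.498330, 0.002022, -0.093733)
  Y <- Y + (h/6)(k1 + 2k2 + 2k3 + k4): s = 0.1000, t = 0.1511, ds/dtau = -0.4999, dt/dtau = 0.4984
step 3:
  k1: at (s, t) = (0.100015, 0.151115), (ds/dtau, dt/dtau) = (-0.499850, 0.498408); Gamma_sss = -0.000398, Gamma_sst = 0.005559, Gamma_stt = 0.003378, Gamma_tss = 0.018408, Gamma_tst = -0.257076, Gamma_ttt = -0.156239; k1 = (-0.499850, 0.498408, 0.002030, -0.093878)
  k2: at (s, t) = (0.062527, 0.188495), (ds/dtau, dt/dtau) = (-0.499698, 0.491367); Gamma_sss = -0.000242, Gamma_sst = 0.010574, Gamma_stt = 0.003143, Gamma_tss = 0.007152, Gamma_tst = -0.312319, Gamma_ttt = -0.092821; k2 = (-0.499698, 0.491367, 0.004494, -0.132746)
  k3: at (s, t) = (0.062538, 0.187967), (ds/dtau, dt/dtau) = (-0.499513, 0.488452); Gamma_sss = -0.000241, Gamma_sst = 0.010490, Gamma_stt = 0.003128, Gamma_tss = 0.007154, Gamma_tst = -0.311526, Gamma_ttt = -0.092895; k3 = (-0.499513, 0.488452, 0.004433, -0.131639)
  k4: at (s, t) = (0.025089, 0.224383), (ds/dtau, dt/dtau) = (-0.499185, 0.478662); Gamma_sss = -0.000054, Gamma_sst = 0.016970, Gamma_stt = 0.001658, Gamma_tss = 0.001140, Gamma_tst = -0.360746, Gamma_ttt = -0.035238; k4 = (-0.499185, 0.478662, 0.007743, -0.164604)
  Y <- Y + (h/6)(k1 + 2k2 + 2k3 + k4): s = 0.0251, t = 0.2245, ds/dtau = -0.4992, dt/dtau = 0.4787


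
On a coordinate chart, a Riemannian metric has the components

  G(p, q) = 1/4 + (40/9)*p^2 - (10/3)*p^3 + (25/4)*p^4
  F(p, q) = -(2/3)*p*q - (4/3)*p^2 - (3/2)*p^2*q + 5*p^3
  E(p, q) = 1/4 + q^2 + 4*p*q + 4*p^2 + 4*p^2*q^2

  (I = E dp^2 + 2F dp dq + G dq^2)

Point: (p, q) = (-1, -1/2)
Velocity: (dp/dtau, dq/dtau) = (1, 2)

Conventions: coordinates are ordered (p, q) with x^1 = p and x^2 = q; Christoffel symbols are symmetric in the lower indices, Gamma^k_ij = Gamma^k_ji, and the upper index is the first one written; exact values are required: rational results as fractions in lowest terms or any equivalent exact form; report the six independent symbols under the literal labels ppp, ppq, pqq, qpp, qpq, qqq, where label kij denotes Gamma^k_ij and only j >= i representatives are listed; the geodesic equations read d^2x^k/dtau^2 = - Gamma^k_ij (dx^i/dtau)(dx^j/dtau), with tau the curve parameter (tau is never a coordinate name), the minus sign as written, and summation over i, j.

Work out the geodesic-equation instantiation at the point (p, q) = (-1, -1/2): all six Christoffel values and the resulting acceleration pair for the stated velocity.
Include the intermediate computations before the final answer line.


E = 15/2, F = -71/12, G = 257/18 at the point
E_p = -12, E_q = -9, F_p = 33/2, F_q = -5/6, G_p = -395/9, G_q = 0
EG - F^2 = 10379/144;  g^inv = (144/10379) * [[257/18, 71/12], [71/12, 15/2]]
first-kind symbols [ij,l] = (1/2)(d_i g_jl + d_j g_il - d_l g_ij): [pp,p] = E_p/2 = -6, [pp,q] = F_p - E_q/2 = 21, [pq,p] = E_q/2 = -9/2, [pq,q] = G_p/2 = -395/18, [qq,p] = F_q - G_p/2 = 190/9, [qq,q] = G_q/2 = 0
Gamma^p_ij = (G*[ij,p] - F*[ij,q])/(EG - F^2), Gamma^q_ij = (E*[ij,q] - F*[ij,p])/(EG - F^2)
Gamma_ppp = 5556/10379, Gamma_ppq = -83846/31137, Gamma_pqq = 390640/93411, Gamma_qpp = 17568/10379, Gamma_qpq = -27534/10379, Gamma_qqq = 53960/31137
d^2p/dtau^2 = -(Gamma_ppp*(1)^2 + 2*Gamma_ppq*(1)*(2) + Gamma_pqq*(2)^2) = -606412/93411
d^2q/dtau^2 = -(Gamma_qpp*(1)^2 + 2*Gamma_qpq*(1)*(2) + Gamma_qqq*(2)^2) = 61864/31137

Answer: Gamma_ppp = 5556/10379, Gamma_ppq = -83846/31137, Gamma_pqq = 390640/93411, Gamma_qpp = 17568/10379, Gamma_qpq = -27534/10379, Gamma_qqq = 53960/31137; accelerations (d^2p/dtau^2, d^2q/dtau^2) = (-606412/93411, 61864/31137)


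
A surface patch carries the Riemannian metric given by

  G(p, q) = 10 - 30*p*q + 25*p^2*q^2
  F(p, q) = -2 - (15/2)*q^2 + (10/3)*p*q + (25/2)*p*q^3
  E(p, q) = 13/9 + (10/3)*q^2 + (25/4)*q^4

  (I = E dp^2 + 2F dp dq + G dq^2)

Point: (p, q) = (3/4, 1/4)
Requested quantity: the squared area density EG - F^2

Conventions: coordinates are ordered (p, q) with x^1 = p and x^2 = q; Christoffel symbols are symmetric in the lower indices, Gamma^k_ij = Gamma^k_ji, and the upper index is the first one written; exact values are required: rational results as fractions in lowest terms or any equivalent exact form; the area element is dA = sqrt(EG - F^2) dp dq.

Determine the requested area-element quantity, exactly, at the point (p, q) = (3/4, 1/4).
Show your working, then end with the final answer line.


E = 15457/9216, F = -869/512, G = 1345/256; EG - F^2 = 54661/9216

Answer: EG - F^2 = 54661/9216


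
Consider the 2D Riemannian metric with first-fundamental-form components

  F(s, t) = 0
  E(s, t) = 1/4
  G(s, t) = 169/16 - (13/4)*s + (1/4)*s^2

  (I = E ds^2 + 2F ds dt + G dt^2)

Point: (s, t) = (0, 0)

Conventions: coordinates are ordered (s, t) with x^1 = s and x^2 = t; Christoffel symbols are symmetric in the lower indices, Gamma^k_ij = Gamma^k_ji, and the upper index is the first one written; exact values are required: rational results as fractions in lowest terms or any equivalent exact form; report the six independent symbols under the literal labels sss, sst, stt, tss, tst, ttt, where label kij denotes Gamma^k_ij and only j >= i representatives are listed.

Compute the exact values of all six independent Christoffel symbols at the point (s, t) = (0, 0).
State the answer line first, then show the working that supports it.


Answer: Gamma_sss = 0, Gamma_sst = 0, Gamma_stt = 13/2, Gamma_tss = 0, Gamma_tst = -2/13, Gamma_ttt = 0

E = 1/4, F = 0, G = 169/16 at the point
E_s = 0, E_t = 0, F_s = 0, F_t = 0, G_s = -13/4, G_t = 0
EG - F^2 = 169/64;  g^inv = (64/169) * [[169/16, 0], [0, 1/4]]
first-kind symbols [ij,l] = (1/2)(d_i g_jl + d_j g_il - d_l g_ij): [ss,s] = E_s/2 = 0, [ss,t] = F_s - E_t/2 = 0, [st,s] = E_t/2 = 0, [st,t] = G_s/2 = -13/8, [tt,s] = F_t - G_s/2 = 13/8, [tt,t] = G_t/2 = 0
Gamma^s_ij = (G*[ij,s] - F*[ij,t])/(EG - F^2), Gamma^t_ij = (E*[ij,t] - F*[ij,s])/(EG - F^2)


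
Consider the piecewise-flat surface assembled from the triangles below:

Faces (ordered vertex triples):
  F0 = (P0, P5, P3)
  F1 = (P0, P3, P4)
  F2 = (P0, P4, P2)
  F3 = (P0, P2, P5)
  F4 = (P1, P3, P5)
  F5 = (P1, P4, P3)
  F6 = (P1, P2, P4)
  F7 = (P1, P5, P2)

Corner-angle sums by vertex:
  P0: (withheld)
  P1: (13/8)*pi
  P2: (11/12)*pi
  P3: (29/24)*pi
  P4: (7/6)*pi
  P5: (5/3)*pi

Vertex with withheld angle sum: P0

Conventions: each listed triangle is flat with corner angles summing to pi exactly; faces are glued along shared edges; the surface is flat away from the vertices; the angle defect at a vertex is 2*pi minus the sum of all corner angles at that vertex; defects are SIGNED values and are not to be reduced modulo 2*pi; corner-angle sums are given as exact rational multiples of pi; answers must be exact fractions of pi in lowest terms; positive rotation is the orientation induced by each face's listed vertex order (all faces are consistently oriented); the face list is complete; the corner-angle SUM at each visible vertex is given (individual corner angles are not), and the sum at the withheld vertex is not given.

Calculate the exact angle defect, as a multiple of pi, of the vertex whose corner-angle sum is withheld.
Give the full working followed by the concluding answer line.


V = 6, E = 12, F = 8; chi = V - E + F = 2
Gauss-Bonnet: total defect = 2*pi*chi = 4*pi; visible defects sum to (41/12)*pi

Answer: defect(P0) = (7/12)*pi


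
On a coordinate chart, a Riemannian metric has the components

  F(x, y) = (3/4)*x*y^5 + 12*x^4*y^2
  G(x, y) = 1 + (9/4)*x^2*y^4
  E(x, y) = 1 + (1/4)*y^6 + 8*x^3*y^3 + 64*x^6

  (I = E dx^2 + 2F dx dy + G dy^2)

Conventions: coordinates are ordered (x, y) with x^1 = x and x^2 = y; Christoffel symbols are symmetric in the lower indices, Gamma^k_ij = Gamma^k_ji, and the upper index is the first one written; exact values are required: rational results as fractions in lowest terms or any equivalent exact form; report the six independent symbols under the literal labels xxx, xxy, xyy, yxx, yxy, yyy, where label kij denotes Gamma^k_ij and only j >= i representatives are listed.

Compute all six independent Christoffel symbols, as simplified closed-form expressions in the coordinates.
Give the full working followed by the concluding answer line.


E = 1 + (1/4)*y^6 + 8*x^3*y^3 + 64*x^6; F = (3/4)*x*y^5 + 12*x^4*y^2; G = 1 + (9/4)*x^2*y^4
Gamma^k_ij = (1/2) g^{kl} (d_i g_jl + d_j g_il - d_l g_ij), with g^inv = (1/(EG-F^2)) [[G, -F], [-F, E]]
first partials: E_x = 24*x^2*y^3 + 384*x^5, E_y = (3/2)*y^5 + 24*x^3*y^2, F_x = (3/4)*y^5 + 48*x^3*y^2, F_y = (15/4)*x*y^4 + 24*x^4*y, G_x = (9/2)*x*y^4, G_y = 9*x^2*y^3
D = EG - F^2 = 1 + (1/4)*y^6 + (9/4)*x^2*y^4 + 8*x^3*y^3 + 64*x^6
expanded: Gamma^x_xx = (G E_x - 2F F_x + F E_y)/(2D), Gamma^x_xy = (G E_y - F G_x)/(2D), Gamma^x_yy = (2G F_y - G G_x - F G_y)/(2D), Gamma^y_xx = (2E F_x - E E_y - F E_x)/(2D), Gamma^y_xy = (E G_x - F E_y)/(2D), Gamma^y_yy = (E G_y - 2F F_y + F G_x)/(2D); substitute and cancel common factors

Answer: Gamma_xxx = (768*x^5 + 48*x^2*y^3)/(256*x^6 + 32*x^3*y^3 + 9*x^2*y^4 + y^6 + 4), Gamma_xxy = (48*x^3*y^2 + 3*y^5)/(256*x^6 + 32*x^3*y^3 + 9*x^2*y^4 + y^6 + 4), Gamma_xyy = (96*x^4*y + 6*x*y^4)/(256*x^6 + 32*x^3*y^3 + 9*x^2*y^4 + y^6 + 4), Gamma_yxx = 144*x^3*y^2/(256*x^6 + 32*x^3*y^3 + 9*x^2*y^4 + y^6 + 4), Gamma_yxy = 9*x*y^4/(256*x^6 + 32*x^3*y^3 + 9*x^2*y^4 + y^6 + 4), Gamma_yyy = 18*x^2*y^3/(256*x^6 + 32*x^3*y^3 + 9*x^2*y^4 + y^6 + 4)


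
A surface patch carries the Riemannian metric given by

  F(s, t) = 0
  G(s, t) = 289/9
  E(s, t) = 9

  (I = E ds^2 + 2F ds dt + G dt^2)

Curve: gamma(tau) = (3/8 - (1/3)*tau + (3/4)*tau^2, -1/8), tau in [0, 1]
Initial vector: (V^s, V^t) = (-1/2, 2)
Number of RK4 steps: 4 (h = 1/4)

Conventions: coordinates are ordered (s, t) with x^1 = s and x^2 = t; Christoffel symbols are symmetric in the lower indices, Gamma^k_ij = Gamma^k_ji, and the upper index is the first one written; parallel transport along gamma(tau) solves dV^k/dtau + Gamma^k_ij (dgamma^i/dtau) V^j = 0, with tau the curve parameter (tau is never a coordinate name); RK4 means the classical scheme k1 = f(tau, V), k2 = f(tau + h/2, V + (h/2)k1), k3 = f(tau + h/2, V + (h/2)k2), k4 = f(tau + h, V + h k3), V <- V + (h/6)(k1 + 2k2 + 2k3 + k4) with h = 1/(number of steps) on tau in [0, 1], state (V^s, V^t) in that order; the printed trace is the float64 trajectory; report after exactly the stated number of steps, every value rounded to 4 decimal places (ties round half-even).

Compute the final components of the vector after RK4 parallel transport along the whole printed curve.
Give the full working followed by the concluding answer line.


gamma'(tau) = (-1/3 + (3/2)*tau, 0); f(tau, V)^k = -Gamma^k_ij(gamma(tau)) gamma'^i(tau) V^j; h = 1/4; intermediate values shown to 6 dp
curve data and Christoffel symbols at the stage parameters:
  tau = 0.000000: gamma = (0.375000, -0.125000), gamma' = (-0.333333, 0.000000); Gamma_sss = 0.000000, Gamma_sst = 0.000000, Gamma_stt = 0.000000, Gamma_tss = 0.000000, Gamma_tst = 0.000000, Gamma_ttt = 0.000000
  tau = 0.125000: gamma = (0.345052, -0.125000), gamma' = (-0.145833, 0.000000); Gamma_sss = 0.000000, Gamma_sst = 0.000000, Gamma_stt = 0.000000, Gamma_tss = 0.000000, Gamma_tst = 0.000000, Gamma_ttt = 0.000000
  tau = 0.250000: gamma = (0.338542, -0.125000), gamma' = (0.041667, 0.000000); Gamma_sss = 0.000000, Gamma_sst = 0.000000, Gamma_stt = 0.000000, Gamma_tss = 0.000000, Gamma_tst = 0.000000, Gamma_ttt = 0.000000
  tau = 0.375000: gamma = (0.355469, -0.125000), gamma' = (0.229167, 0.000000); Gamma_sss = 0.000000, Gamma_sst = 0.000000, Gamma_stt = 0.000000, Gamma_tss = 0.000000, Gamma_tst = 0.000000, Gamma_ttt = 0.000000
  tau = 0.500000: gamma = (0.395833, -0.125000), gamma' = (0.416667, 0.000000); Gamma_sss = 0.000000, Gamma_sst = 0.000000, Gamma_stt = 0.000000, Gamma_tss = 0.000000, Gamma_tst = 0.000000, Gamma_ttt = 0.000000
  tau = 0.625000: gamma = (0.459635, -0.125000), gamma' = (0.604167, 0.000000); Gamma_sss = 0.000000, Gamma_sst = 0.000000, Gamma_stt = 0.000000, Gamma_tss = 0.000000, Gamma_tst = 0.000000, Gamma_ttt = 0.000000
  tau = 0.750000: gamma = (0.546875, -0.125000), gamma' = (0.791667, 0.000000); Gamma_sss = 0.000000, Gamma_sst = 0.000000, Gamma_stt = 0.000000, Gamma_tss = 0.000000, Gamma_tst = 0.000000, Gamma_ttt = 0.000000
  tau = 0.875000: gamma = (0.657552, -0.125000), gamma' = (0.979167, 0.000000); Gamma_sss = 0.000000, Gamma_sst = 0.000000, Gamma_stt = 0.000000, Gamma_tss = 0.000000, Gamma_tst = 0.000000, Gamma_ttt = 0.000000
  tau = 1.000000: gamma = (0.791667, -0.125000), gamma' = (1.166667, 0.000000); Gamma_sss = 0.000000, Gamma_sst = 0.000000, Gamma_stt = 0.000000, Gamma_tss = 0.000000, Gamma_tst = 0.000000, Gamma_ttt = 0.000000
step 0: V^s = -0.5000, V^t = 2.0000
step 1: k1 = (0.000000, 0.000000), k2 = (0.000000, 0.000000), k3 = (0.000000, 0.000000), k4 = (0.000000, 0.000000); V <- V + (h/6)(k1 + 2k2 + 2k3 + k4): V^s = -0.5000, V^t = 2.0000
step 2: k1 = (0.000000, 0.000000), k2 = (0.000000, 0.000000), k3 = (0.000000, 0.000000), k4 = (0.000000, 0.000000); V <- V + (h/6)(k1 + 2k2 + 2k3 + k4): V^s = -0.5000, V^t = 2.0000
step 3: k1 = (0.000000, 0.000000), k2 = (0.000000, 0.000000), k3 = (0.000000, 0.000000), k4 = (0.000000, 0.000000); V <- V + (h/6)(k1 + 2k2 + 2k3 + k4): V^s = -0.5000, V^t = 2.0000
step 4: k1 = (0.000000, 0.000000), k2 = (0.000000, 0.000000), k3 = (0.000000, 0.000000), k4 = (0.000000, 0.000000); V <- V + (h/6)(k1 + 2k2 + 2k3 + k4): V^s = -0.5000, V^t = 2.0000

Answer: V^s = -0.5000, V^t = 2.0000


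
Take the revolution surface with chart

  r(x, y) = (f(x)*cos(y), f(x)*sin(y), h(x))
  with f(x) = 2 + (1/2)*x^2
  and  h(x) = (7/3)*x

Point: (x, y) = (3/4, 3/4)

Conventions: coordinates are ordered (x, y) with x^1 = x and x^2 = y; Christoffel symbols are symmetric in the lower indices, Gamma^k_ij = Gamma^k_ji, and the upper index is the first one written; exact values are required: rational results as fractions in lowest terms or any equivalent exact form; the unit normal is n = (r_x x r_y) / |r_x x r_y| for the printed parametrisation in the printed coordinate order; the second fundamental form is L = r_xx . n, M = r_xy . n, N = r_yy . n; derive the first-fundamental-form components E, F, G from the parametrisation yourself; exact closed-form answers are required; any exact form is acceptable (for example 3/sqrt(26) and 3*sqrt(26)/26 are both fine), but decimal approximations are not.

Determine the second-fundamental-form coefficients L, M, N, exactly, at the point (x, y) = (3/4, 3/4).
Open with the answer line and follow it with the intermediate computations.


Answer: L = -28*sqrt(865)/865, M = 0, N = 511*sqrt(865)/6920

f = 73/32, f' = 3/4, f'' = 1, h' = 7/3, h'' = 0
E = 865/144, F = 0, G = 5329/1024; answer radicand W^2 = 865/144
unnormalised second-form numerators: l = -7/3, m = 0, n = 511/96; L = l/sqrt(865/144), and similarly M = m/sqrt(W^2), N = n/sqrt(W^2)


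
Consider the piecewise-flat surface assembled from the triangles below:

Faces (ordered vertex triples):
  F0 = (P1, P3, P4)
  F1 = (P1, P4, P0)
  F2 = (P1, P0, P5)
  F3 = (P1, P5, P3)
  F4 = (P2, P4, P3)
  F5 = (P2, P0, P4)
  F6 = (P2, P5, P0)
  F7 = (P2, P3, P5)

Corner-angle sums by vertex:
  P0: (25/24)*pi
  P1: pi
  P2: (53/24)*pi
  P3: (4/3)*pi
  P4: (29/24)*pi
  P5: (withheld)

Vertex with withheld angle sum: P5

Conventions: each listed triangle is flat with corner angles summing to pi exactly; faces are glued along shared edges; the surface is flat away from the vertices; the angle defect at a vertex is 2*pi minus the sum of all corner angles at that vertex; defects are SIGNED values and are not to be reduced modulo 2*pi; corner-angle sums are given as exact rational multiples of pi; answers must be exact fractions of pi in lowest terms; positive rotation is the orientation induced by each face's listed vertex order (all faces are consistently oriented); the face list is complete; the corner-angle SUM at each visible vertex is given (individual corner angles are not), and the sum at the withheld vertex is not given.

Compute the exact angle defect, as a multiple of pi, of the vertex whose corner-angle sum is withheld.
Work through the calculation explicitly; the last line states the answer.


V = 6, E = 12, F = 8; chi = V - E + F = 2
Gauss-Bonnet: total defect = 2*pi*chi = 4*pi; visible defects sum to (77/24)*pi

Answer: defect(P5) = (19/24)*pi
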